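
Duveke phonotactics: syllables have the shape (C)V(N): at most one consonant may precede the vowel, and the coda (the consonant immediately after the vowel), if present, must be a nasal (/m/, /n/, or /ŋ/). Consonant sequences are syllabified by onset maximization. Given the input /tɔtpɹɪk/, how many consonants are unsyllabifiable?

3

Syllabifying with onset maximization leaves /t/, /p/, /k/ stranded (only a nasal (/m/, /n/, or /ŋ/) is licensed in coda position; onsets are limited to one consonant).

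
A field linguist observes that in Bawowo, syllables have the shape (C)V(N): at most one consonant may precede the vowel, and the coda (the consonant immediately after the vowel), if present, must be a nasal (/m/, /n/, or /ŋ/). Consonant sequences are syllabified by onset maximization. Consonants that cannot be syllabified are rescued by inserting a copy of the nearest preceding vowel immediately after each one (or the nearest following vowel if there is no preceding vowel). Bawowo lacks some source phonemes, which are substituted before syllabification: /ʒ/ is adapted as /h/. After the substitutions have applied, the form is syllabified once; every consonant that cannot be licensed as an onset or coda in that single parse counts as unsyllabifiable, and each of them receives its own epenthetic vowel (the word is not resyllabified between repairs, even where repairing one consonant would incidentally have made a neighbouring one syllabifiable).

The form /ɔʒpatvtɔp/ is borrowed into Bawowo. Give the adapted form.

ɔhɔpatavatɔpɔ

Substitution: /ʒ/ → /h/, giving /ɔhpatvtɔp/.
The consonants /h/, /t/, /v/, /p/ cannot be parsed into a legal (C)V(N) syllable (only a nasal (/m/, /n/, or /ŋ/) is licensed in coda position; onsets are limited to one consonant).
Epenthesis after each stranded consonant: /h/ → /hɔ/, /t/ → /ta/, /v/ → /va/, /p/ → /pɔ/.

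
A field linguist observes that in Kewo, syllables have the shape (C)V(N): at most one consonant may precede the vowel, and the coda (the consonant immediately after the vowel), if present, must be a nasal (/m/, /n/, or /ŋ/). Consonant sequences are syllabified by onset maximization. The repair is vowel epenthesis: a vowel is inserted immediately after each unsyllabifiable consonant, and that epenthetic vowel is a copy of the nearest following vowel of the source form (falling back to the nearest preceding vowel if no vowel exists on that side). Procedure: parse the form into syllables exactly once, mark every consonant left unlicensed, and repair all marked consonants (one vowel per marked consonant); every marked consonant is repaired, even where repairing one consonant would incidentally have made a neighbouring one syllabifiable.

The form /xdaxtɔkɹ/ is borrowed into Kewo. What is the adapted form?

The consonants /x/, /x/, /k/, /ɹ/ cannot be parsed into a legal (C)V(N) syllable (only a nasal (/m/, /n/, or /ŋ/) is licensed in coda position; onsets are limited to one consonant).
Epenthesis after each stranded consonant: /x/ → /xa/, /x/ → /xɔ/, /k/ → /kɔ/, /ɹ/ → /ɹɔ/.

xadaxɔtɔkɔɹɔ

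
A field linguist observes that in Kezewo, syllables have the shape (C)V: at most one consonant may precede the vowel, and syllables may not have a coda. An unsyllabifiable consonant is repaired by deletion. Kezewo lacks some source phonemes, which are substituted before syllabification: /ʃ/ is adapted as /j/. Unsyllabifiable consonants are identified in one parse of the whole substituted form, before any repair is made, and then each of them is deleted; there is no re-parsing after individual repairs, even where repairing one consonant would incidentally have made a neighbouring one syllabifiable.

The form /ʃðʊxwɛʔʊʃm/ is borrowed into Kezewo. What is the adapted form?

ðʊwɛʔʊ

Substitution: /ʃ/ → /j/, giving /jðʊxwɛʔʊjm/.
The consonants /j/, /x/, /j/, /m/ cannot be parsed into a legal (C)V syllable (no codas are permitted; onsets are limited to one consonant).
Deletion applies to /j/, /x/, /j/, /m/.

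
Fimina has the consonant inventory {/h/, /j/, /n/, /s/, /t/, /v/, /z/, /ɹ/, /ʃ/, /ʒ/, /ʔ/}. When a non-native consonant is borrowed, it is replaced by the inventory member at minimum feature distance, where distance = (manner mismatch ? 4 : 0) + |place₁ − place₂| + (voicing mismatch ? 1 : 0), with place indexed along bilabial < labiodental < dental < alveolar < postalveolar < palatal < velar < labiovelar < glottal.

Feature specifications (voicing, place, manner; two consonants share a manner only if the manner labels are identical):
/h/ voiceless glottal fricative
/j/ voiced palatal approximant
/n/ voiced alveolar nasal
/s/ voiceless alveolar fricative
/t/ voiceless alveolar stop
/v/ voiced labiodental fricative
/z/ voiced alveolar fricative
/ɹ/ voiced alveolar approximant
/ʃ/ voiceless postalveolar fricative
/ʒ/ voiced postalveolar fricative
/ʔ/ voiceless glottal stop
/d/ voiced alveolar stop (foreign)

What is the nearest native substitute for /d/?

/t/ is closest: same manner (stop), place distance 0 (alveolar→alveolar), voicing differs (+1); total 1. Next closest is /n/ at distance 4.

t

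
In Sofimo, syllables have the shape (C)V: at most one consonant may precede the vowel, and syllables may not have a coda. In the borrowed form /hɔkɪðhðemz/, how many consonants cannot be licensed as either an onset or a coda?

The consonants /ð/, /h/, /m/, /z/ cannot be parsed into a legal (C)V syllable (no codas are permitted; onsets are limited to one consonant).

4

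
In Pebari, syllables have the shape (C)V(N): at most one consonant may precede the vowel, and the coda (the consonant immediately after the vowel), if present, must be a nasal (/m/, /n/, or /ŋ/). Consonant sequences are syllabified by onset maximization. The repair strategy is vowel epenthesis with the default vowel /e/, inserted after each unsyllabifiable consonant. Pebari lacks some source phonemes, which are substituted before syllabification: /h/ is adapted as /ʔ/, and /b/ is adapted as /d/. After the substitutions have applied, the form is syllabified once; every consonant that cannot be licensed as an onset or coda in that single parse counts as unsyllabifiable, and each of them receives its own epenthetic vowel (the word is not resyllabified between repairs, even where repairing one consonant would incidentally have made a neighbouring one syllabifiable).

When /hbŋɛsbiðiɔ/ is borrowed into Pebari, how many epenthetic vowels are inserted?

After substitution the input is /ʔdŋɛsdiðiɔ/.
The unsyllabifiable consonants are /ʔ/, /d/, /s/; each receives one epenthetic vowel.

3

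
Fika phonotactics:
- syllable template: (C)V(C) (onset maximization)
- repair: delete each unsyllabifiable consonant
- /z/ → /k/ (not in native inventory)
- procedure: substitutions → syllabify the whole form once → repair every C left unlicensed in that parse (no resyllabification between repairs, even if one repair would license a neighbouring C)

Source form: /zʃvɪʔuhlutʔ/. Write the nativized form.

Substitution: /z/ → /k/, giving /kʃvɪʔuhlutʔ/.
Syllabifying with onset maximization leaves /k/, /ʃ/, /ʔ/ stranded (at most one coda consonant is licensed; onsets are limited to one consonant).
Each unlicensed consonant is deleted: /k/, /ʃ/, /ʔ/.

vɪʔuhlut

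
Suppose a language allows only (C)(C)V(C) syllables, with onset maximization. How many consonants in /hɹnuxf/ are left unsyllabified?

Under (C)(C)V(C), the unsyllabifiable consonants are /h/, /f/ (at most one coda consonant is licensed; onsets may contain at most 2 consonants).

2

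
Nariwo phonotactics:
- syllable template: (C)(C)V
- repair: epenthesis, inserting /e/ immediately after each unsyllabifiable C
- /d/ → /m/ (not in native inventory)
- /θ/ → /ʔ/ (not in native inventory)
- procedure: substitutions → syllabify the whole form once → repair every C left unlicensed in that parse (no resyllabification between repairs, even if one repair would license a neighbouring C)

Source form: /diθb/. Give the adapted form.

miʔebe

Substitution: /d/ → /m/, /θ/ → /ʔ/, giving /miʔb/.
Syllabifying with onset maximization leaves /ʔ/, /b/ stranded (no codas are permitted; onsets may contain at most 2 consonants).
Inserting the epenthetic vowel yields /ʔ/ → /ʔe/, /b/ → /be/.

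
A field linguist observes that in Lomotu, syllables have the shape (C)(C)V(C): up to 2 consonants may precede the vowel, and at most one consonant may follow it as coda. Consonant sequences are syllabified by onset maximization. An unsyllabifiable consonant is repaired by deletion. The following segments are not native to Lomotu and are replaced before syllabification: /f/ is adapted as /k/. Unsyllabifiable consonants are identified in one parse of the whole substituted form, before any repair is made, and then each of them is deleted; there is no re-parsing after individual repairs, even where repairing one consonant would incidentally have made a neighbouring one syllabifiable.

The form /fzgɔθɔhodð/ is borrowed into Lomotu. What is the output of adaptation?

Substitution: /f/ → /k/, giving /kzgɔθɔhodð/.
Under (C)(C)V(C), the unsyllabifiable consonants are /k/, /ð/ (at most one coda consonant is licensed; onsets may contain at most 2 consonants).
Deletion applies to /k/, /ð/.

zgɔθɔhod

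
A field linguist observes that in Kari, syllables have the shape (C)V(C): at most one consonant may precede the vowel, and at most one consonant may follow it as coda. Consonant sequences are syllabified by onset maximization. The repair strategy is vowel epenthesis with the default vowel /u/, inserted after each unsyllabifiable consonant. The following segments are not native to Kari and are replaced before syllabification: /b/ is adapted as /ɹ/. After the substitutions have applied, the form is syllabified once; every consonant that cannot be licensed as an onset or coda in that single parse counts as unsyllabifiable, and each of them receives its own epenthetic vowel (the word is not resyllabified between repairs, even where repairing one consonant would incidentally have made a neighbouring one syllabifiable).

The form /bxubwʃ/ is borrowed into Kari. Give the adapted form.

Substitution: /b/ → /ɹ/, giving /ɹxuɹwʃ/.
Under (C)V(C), the unsyllabifiable consonants are /ɹ/, /w/, /ʃ/ (at most one coda consonant is licensed; onsets are limited to one consonant).
Inserting the epenthetic vowel yields /ɹ/ → /ɹu/, /w/ → /wu/, /ʃ/ → /ʃu/.

ɹuxuɹwuʃu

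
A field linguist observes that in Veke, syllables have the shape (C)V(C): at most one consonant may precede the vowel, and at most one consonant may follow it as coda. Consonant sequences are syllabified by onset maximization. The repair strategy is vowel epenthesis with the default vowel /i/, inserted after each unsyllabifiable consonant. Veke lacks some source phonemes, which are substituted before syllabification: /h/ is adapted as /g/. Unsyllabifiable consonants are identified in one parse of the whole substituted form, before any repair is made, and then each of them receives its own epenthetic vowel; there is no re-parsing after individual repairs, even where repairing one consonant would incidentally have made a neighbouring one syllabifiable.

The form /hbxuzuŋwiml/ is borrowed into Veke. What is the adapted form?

gibixuzuŋwimli

Substitution: /h/ → /g/, giving /gbxuzuŋwiml/.
Under (C)V(C), the unsyllabifiable consonants are /g/, /b/, /l/ (at most one coda consonant is licensed; onsets are limited to one consonant).
Each unlicensed consonant becomes the onset of a new syllable: /g/ → /gi/, /b/ → /bi/, /l/ → /li/.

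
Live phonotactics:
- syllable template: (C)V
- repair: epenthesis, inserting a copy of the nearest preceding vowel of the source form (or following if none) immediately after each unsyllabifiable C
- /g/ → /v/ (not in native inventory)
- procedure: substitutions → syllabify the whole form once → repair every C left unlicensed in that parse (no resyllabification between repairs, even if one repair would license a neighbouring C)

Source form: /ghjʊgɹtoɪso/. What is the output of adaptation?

vʊhʊjʊvʊɹʊtoɪso

Substitution: /g/ → /v/, giving /vhjʊvɹtoɪso/.
Syllabifying with onset maximization leaves /v/, /h/, /v/, /ɹ/ stranded (no codas are permitted; onsets are limited to one consonant).
Inserting the epenthetic vowel yields /v/ → /vʊ/, /h/ → /hʊ/, /v/ → /vʊ/, /ɹ/ → /ɹʊ/.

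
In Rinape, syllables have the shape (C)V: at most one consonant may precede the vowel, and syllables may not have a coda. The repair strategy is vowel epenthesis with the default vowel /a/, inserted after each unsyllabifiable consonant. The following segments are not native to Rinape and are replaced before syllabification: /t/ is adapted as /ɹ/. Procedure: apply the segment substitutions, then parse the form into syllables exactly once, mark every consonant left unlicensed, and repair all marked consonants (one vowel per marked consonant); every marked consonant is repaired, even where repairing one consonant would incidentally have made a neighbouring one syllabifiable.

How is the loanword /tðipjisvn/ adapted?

ɹaðipajisavana

Substitution: /t/ → /ɹ/, giving /ɹðipjisvn/.
The consonants /ɹ/, /p/, /s/, /v/, /n/ cannot be parsed into a legal (C)V syllable (no codas are permitted; onsets are limited to one consonant).
Each unlicensed consonant becomes the onset of a new syllable: /ɹ/ → /ɹa/, /p/ → /pa/, /s/ → /sa/, /v/ → /va/, /n/ → /na/.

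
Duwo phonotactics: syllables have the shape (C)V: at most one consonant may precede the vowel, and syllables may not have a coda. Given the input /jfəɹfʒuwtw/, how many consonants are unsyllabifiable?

6

Under (C)V, the unsyllabifiable consonants are /j/, /ɹ/, /f/, /w/, /t/, /w/ (no codas are permitted; onsets are limited to one consonant).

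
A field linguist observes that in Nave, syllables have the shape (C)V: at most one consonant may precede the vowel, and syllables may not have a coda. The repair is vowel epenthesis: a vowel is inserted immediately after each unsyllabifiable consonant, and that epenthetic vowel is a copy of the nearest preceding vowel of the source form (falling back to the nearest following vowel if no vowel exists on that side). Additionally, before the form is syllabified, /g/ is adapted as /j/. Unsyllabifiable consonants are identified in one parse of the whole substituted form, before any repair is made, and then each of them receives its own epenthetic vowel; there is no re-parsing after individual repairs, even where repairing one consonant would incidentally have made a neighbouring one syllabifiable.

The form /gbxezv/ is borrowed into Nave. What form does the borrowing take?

Substitution: /g/ → /j/, giving /jbxezv/.
The consonants /j/, /b/, /z/, /v/ cannot be parsed into a legal (C)V syllable (no codas are permitted; onsets are limited to one consonant).
Epenthesis after each stranded consonant: /j/ → /je/, /b/ → /be/, /z/ → /ze/, /v/ → /ve/.

jebexezeve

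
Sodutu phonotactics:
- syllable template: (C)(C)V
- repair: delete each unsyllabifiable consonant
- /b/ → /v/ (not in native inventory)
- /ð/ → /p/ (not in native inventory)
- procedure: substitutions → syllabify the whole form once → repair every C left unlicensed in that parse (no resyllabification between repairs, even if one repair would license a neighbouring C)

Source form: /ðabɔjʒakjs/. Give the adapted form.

Substitution: /ð/ → /p/, /b/ → /v/, giving /pavɔjʒakjs/.
Under (C)(C)V, the unsyllabifiable consonants are /k/, /j/, /s/ (no codas are permitted; onsets may contain at most 2 consonants).
Deleting the stranded consonants removes /k/, /j/, /s/.

pavɔjʒa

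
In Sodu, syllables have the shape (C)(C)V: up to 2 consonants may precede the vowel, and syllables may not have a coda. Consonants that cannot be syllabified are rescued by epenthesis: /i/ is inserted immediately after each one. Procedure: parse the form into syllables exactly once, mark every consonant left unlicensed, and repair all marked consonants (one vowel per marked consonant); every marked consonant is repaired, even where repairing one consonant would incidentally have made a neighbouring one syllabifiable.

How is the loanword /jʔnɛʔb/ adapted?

Under (C)(C)V, the unsyllabifiable consonants are /j/, /ʔ/, /b/ (no codas are permitted; onsets may contain at most 2 consonants).
Each unlicensed consonant becomes the onset of a new syllable: /j/ → /ji/, /ʔ/ → /ʔi/, /b/ → /bi/.

jiʔnɛʔibi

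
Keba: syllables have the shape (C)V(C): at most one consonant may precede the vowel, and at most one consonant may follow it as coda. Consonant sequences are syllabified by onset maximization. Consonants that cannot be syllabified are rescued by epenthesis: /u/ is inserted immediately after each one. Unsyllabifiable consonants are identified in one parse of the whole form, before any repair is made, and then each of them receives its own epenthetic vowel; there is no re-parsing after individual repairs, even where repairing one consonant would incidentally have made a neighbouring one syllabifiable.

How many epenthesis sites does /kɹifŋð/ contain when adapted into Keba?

The unsyllabifiable consonants are /k/, /ŋ/, /ð/; each receives one epenthetic vowel.

3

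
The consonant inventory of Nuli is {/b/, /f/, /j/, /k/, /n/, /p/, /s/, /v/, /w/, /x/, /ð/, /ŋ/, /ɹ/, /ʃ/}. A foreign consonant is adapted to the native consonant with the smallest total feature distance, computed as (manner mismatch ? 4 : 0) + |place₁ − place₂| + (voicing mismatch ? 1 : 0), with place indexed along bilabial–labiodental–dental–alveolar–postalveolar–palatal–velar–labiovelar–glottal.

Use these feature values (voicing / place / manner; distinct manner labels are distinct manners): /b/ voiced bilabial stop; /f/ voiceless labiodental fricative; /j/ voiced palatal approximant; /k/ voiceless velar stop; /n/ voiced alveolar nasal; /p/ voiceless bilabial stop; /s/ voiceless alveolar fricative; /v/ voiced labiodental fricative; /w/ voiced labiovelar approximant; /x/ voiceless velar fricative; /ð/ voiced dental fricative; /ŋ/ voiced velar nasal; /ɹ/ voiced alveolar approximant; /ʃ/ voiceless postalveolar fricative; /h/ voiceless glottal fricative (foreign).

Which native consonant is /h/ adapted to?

/x/ is closest: same manner (fricative), place distance 2 (glottal→velar), same voicing; total 2. Next closest is /ʃ/ at distance 4.

x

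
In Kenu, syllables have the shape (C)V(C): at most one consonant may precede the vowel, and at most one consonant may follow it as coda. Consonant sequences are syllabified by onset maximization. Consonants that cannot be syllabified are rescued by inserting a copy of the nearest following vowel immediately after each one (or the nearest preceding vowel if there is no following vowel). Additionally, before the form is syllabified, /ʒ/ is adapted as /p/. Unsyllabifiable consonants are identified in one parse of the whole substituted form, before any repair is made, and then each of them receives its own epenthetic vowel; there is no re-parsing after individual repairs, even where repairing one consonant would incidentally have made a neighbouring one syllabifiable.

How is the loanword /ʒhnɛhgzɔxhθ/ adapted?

pɛhɛnɛhgɔzɔxhɔθɔ

Substitution: /ʒ/ → /p/, giving /phnɛhgzɔxhθ/.
Under (C)V(C), the unsyllabifiable consonants are /p/, /h/, /g/, /h/, /θ/ (at most one coda consonant is licensed; onsets are limited to one consonant).
Each unlicensed consonant becomes the onset of a new syllable: /p/ → /pɛ/, /h/ → /hɛ/, /g/ → /gɔ/, /h/ → /hɔ/, /θ/ → /θɔ/.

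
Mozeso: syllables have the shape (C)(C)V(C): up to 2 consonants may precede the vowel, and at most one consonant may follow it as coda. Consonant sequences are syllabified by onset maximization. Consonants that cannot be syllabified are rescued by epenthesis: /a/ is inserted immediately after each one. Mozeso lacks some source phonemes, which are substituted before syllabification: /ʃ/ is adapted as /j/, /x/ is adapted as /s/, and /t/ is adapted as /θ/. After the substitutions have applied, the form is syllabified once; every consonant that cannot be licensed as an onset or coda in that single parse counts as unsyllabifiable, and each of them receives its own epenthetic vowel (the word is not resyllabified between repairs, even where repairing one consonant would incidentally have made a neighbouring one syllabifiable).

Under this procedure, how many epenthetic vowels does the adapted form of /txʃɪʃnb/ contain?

After substitution the input is /θsjɪjnb/.
The unsyllabifiable consonants are /θ/, /n/, /b/; each receives one epenthetic vowel.

3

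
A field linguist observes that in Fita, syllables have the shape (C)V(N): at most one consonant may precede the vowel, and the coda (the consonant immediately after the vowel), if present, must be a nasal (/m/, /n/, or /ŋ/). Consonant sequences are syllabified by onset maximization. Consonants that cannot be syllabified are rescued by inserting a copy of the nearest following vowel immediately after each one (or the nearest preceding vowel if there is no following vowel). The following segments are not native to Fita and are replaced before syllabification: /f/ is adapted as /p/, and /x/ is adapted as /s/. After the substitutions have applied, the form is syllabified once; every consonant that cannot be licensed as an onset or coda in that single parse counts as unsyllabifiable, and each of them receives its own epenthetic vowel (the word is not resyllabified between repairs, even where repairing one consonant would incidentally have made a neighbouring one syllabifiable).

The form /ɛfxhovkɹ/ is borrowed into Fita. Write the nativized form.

ɛposohovokoɹo

Substitution: /f/ → /p/, /x/ → /s/, giving /ɛpshovkɹ/.
The consonants /p/, /s/, /v/, /k/, /ɹ/ cannot be parsed into a legal (C)V(N) syllable (only a nasal (/m/, /n/, or /ŋ/) is licensed in coda position; onsets are limited to one consonant).
Each unlicensed consonant becomes the onset of a new syllable: /p/ → /po/, /s/ → /so/, /v/ → /vo/, /k/ → /ko/, /ɹ/ → /ɹo/.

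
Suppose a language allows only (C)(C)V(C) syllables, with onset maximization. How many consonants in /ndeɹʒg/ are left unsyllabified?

The consonants /ʒ/, /g/ cannot be parsed into a legal (C)(C)V(C) syllable (at most one coda consonant is licensed; onsets may contain at most 2 consonants).

2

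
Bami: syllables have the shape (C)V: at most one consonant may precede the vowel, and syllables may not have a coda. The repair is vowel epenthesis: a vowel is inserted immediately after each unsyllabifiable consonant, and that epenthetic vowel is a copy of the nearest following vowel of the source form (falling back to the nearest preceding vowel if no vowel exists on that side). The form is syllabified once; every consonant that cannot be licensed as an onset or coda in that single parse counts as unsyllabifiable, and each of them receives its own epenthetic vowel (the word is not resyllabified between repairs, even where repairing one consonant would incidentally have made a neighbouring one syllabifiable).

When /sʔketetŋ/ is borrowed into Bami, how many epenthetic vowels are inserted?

4

The unsyllabifiable consonants are /s/, /ʔ/, /t/, /ŋ/; each receives one epenthetic vowel.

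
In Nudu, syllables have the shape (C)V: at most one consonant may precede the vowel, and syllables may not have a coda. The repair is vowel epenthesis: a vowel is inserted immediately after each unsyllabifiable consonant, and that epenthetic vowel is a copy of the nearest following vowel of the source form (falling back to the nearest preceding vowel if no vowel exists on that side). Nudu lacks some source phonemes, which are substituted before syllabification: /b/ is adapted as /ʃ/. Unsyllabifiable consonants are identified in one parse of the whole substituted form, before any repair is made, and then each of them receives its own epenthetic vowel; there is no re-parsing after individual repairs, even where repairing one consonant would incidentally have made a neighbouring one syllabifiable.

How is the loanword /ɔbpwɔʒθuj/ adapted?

ɔʃɔpɔwɔʒuθuju

Substitution: /b/ → /ʃ/, giving /ɔʃpwɔʒθuj/.
The consonants /ʃ/, /p/, /ʒ/, /j/ cannot be parsed into a legal (C)V syllable (no codas are permitted; onsets are limited to one consonant).
Inserting the epenthetic vowel yields /ʃ/ → /ʃɔ/, /p/ → /pɔ/, /ʒ/ → /ʒu/, /j/ → /ju/.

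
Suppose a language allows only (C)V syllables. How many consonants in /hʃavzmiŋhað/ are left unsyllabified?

The consonants /h/, /v/, /z/, /ŋ/, /ð/ cannot be parsed into a legal (C)V syllable (no codas are permitted; onsets are limited to one consonant).

5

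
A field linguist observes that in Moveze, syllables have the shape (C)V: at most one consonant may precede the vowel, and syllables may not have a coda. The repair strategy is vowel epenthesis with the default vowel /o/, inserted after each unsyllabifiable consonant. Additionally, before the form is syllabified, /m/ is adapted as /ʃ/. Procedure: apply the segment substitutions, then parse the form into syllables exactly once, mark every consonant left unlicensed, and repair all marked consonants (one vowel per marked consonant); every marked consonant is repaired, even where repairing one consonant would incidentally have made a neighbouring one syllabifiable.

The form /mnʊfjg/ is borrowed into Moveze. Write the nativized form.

ʃonʊfojogo

Substitution: /m/ → /ʃ/, giving /ʃnʊfjg/.
The consonants /ʃ/, /f/, /j/, /g/ cannot be parsed into a legal (C)V syllable (no codas are permitted; onsets are limited to one consonant).
Epenthesis after each stranded consonant: /ʃ/ → /ʃo/, /f/ → /fo/, /j/ → /jo/, /g/ → /go/.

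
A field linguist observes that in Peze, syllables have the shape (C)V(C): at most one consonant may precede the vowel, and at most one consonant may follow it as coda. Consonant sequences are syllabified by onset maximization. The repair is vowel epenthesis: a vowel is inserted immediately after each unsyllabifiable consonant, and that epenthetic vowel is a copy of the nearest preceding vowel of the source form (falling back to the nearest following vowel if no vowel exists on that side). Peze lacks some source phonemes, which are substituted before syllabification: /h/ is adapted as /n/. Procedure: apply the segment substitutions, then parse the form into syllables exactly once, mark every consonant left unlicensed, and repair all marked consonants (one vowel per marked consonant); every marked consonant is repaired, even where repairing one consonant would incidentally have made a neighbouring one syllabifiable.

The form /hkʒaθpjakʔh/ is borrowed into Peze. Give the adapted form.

Substitution: /h/ → /n/, giving /nkʒaθpjakʔn/.
Syllabifying with onset maximization leaves /n/, /k/, /p/, /ʔ/, /n/ stranded (at most one coda consonant is licensed; onsets are limited to one consonant).
Each unlicensed consonant becomes the onset of a new syllable: /n/ → /na/, /k/ → /ka/, /p/ → /pa/, /ʔ/ → /ʔa/, /n/ → /na/.

nakaʒaθpajakʔana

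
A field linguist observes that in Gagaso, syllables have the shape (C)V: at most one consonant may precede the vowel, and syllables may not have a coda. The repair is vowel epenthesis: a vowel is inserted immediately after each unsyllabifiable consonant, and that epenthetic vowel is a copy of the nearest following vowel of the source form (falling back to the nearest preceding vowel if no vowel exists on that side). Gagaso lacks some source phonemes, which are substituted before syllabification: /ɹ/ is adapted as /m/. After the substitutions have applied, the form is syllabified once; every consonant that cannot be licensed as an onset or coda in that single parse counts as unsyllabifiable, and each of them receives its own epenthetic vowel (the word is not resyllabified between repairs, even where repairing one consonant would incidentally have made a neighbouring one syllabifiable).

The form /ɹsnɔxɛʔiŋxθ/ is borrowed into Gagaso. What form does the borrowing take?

Substitution: /ɹ/ → /m/, giving /msnɔxɛʔiŋxθ/.
The consonants /m/, /s/, /ŋ/, /x/, /θ/ cannot be parsed into a legal (C)V syllable (no codas are permitted; onsets are limited to one consonant).
Inserting the epenthetic vowel yields /m/ → /mɔ/, /s/ → /sɔ/, /ŋ/ → /ŋi/, /x/ → /xi/, /θ/ → /θi/.

mɔsɔnɔxɛʔiŋixiθi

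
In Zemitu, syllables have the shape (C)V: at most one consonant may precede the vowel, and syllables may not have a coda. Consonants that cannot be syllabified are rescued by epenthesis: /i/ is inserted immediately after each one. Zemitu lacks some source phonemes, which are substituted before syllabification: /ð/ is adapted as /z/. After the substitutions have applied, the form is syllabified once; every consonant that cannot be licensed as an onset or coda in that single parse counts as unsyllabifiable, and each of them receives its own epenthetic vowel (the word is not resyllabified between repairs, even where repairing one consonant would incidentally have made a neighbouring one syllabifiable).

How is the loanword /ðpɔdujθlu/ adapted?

Substitution: /ð/ → /z/, giving /zpɔdujθlu/.
Syllabifying with onset maximization leaves /z/, /j/, /θ/ stranded (no codas are permitted; onsets are limited to one consonant).
Epenthesis after each stranded consonant: /z/ → /zi/, /j/ → /ji/, /θ/ → /θi/.

zipɔdujiθilu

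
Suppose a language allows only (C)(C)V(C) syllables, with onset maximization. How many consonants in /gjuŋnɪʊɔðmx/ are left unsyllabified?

Syllabifying with onset maximization leaves /m/, /x/ stranded (at most one coda consonant is licensed; onsets may contain at most 2 consonants).

2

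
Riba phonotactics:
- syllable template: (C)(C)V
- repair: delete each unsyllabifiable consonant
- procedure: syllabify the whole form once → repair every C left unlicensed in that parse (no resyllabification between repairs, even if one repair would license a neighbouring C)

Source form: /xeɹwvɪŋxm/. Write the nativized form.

The consonants /ɹ/, /ŋ/, /x/, /m/ cannot be parsed into a legal (C)(C)V syllable (no codas are permitted; onsets may contain at most 2 consonants).
Deletion applies to /ɹ/, /ŋ/, /x/, /m/.

xewvɪ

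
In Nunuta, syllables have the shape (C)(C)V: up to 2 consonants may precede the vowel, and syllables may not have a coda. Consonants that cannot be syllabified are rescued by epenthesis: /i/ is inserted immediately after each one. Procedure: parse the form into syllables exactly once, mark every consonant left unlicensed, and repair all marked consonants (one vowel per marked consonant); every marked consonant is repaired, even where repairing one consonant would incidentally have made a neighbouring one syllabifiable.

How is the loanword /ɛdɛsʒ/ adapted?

Under (C)(C)V, the unsyllabifiable consonants are /s/, /ʒ/ (no codas are permitted; onsets may contain at most 2 consonants).
Inserting the epenthetic vowel yields /s/ → /si/, /ʒ/ → /ʒi/.

ɛdɛsiʒi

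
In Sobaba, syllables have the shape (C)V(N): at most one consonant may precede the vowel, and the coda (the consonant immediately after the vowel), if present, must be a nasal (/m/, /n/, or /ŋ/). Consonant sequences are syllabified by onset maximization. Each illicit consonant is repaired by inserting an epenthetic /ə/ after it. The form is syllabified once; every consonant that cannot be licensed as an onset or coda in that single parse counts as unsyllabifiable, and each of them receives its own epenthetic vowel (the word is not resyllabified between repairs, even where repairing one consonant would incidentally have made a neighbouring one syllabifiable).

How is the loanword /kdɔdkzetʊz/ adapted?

kədɔdəkəzetʊzə

The consonants /k/, /d/, /k/, /z/ cannot be parsed into a legal (C)V(N) syllable (only a nasal (/m/, /n/, or /ŋ/) is licensed in coda position; onsets are limited to one consonant).
Epenthesis after each stranded consonant: /k/ → /kə/, /d/ → /də/, /k/ → /kə/, /z/ → /zə/.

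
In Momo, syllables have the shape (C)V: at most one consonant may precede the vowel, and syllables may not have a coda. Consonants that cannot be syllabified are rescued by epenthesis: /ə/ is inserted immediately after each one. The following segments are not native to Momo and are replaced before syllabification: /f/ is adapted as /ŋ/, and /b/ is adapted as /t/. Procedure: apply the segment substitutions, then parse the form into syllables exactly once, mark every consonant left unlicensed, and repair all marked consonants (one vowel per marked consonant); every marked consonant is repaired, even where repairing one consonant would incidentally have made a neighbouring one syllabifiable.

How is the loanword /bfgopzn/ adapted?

təŋəgopəzənə

Substitution: /b/ → /t/, /f/ → /ŋ/, giving /tŋgopzn/.
Syllabifying with onset maximization leaves /t/, /ŋ/, /p/, /z/, /n/ stranded (no codas are permitted; onsets are limited to one consonant).
Epenthesis after each stranded consonant: /t/ → /tə/, /ŋ/ → /ŋə/, /p/ → /pə/, /z/ → /zə/, /n/ → /nə/.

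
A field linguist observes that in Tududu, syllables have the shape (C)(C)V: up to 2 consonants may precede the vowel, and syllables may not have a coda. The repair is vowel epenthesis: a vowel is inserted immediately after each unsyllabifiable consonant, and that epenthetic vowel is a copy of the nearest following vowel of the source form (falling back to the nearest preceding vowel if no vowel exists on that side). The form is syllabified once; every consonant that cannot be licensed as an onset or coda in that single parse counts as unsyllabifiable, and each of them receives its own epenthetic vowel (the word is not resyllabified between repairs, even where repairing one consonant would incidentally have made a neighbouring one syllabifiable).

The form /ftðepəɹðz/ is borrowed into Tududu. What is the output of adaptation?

fetðepəɹəðəzə

The consonants /f/, /ɹ/, /ð/, /z/ cannot be parsed into a legal (C)(C)V syllable (no codas are permitted; onsets may contain at most 2 consonants).
Inserting the epenthetic vowel yields /f/ → /fe/, /ɹ/ → /ɹə/, /ð/ → /ðə/, /z/ → /zə/.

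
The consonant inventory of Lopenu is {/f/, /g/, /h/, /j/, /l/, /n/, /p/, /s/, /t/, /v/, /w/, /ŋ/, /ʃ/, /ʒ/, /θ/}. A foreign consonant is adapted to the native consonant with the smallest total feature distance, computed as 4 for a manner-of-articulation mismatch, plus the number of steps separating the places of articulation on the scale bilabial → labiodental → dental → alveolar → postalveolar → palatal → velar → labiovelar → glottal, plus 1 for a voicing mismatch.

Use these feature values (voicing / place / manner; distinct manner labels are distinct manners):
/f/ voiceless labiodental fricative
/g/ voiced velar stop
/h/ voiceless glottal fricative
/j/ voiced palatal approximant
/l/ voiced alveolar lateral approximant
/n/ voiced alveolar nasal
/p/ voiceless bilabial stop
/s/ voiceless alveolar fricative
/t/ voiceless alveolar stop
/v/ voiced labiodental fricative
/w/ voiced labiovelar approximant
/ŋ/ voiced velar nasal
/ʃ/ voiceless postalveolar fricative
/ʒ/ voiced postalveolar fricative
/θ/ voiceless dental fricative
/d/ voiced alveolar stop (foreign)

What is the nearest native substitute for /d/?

/t/ is closest: same manner (stop), place distance 0 (alveolar→alveolar), voicing differs (+1); total 1. Next closest is /g/ at distance 3.

t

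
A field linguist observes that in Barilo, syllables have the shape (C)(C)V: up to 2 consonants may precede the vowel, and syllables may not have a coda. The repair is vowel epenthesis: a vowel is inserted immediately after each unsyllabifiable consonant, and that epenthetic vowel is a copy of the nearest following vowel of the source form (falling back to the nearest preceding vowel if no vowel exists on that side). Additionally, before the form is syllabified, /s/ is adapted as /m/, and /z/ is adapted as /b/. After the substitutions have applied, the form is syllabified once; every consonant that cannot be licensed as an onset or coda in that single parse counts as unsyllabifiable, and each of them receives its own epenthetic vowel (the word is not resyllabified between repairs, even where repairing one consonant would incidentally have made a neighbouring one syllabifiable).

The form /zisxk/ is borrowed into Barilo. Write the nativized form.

Substitution: /z/ → /b/, /s/ → /m/, giving /bimxk/.
The consonants /m/, /x/, /k/ cannot be parsed into a legal (C)(C)V syllable (no codas are permitted; onsets may contain at most 2 consonants).
Each unlicensed consonant becomes the onset of a new syllable: /m/ → /mi/, /x/ → /xi/, /k/ → /ki/.

bimixiki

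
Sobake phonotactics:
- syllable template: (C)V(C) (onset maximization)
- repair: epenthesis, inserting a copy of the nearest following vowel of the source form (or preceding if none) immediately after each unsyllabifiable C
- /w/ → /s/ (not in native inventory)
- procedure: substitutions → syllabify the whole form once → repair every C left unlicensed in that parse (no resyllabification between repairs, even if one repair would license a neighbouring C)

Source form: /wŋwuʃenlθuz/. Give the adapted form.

suŋusuʃenluθuz

Substitution: /w/ → /s/, giving /sŋsuʃenlθuz/.
Under (C)V(C), the unsyllabifiable consonants are /s/, /ŋ/, /l/ (at most one coda consonant is licensed; onsets are limited to one consonant).
Epenthesis after each stranded consonant: /s/ → /su/, /ŋ/ → /ŋu/, /l/ → /lu/.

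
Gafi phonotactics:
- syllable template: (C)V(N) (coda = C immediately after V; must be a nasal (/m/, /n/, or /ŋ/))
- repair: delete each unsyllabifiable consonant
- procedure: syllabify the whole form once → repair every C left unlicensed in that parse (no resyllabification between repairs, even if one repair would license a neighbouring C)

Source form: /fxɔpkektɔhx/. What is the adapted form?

Syllabifying with onset maximization leaves /f/, /p/, /k/, /h/, /x/ stranded (only a nasal (/m/, /n/, or /ŋ/) is licensed in coda position; onsets are limited to one consonant).
Deleting the stranded consonants removes /f/, /p/, /k/, /h/, /x/.

xɔketɔ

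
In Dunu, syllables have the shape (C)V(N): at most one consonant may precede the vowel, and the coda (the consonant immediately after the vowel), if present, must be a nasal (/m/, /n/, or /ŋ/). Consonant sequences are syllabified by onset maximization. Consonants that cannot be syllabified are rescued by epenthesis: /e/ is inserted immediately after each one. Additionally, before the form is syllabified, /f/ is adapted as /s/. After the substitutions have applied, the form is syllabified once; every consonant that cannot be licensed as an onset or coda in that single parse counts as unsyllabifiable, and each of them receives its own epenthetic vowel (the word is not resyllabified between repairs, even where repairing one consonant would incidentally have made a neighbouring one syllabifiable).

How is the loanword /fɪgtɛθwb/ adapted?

Substitution: /f/ → /s/, giving /sɪgtɛθwb/.
Syllabifying with onset maximization leaves /g/, /θ/, /w/, /b/ stranded (only a nasal (/m/, /n/, or /ŋ/) is licensed in coda position; onsets are limited to one consonant).
Epenthesis after each stranded consonant: /g/ → /ge/, /θ/ → /θe/, /w/ → /we/, /b/ → /be/.

sɪgetɛθewebe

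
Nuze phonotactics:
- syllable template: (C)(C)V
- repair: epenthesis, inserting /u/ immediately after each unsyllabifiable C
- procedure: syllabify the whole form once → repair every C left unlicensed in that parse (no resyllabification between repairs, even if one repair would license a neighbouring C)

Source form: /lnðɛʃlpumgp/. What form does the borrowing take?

The consonants /l/, /ʃ/, /m/, /g/, /p/ cannot be parsed into a legal (C)(C)V syllable (no codas are permitted; onsets may contain at most 2 consonants).
Each unlicensed consonant becomes the onset of a new syllable: /l/ → /lu/, /ʃ/ → /ʃu/, /m/ → /mu/, /g/ → /gu/, /p/ → /pu/.

lunðɛʃulpumugupu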